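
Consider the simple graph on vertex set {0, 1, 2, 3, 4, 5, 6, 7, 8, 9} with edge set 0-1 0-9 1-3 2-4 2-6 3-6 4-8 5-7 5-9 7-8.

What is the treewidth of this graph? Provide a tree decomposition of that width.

Every bag has size at most 3, so the width is 3 − 1 = 2 and tw(G) ≤ 2. Since 6–2–4–8–7–5–9–0–1–3–6 is a cycle in G, G is not acyclic. Forests are exactly the graphs of treewidth ≤ 1, so tw(G) ≥ 2. Hence tw(G) = 2 exactly.

Treewidth 2.
One optimal decomposition is:
Bags: B1 = {2, 4, 6}  B2 = {4, 6, 8}  B3 = {6, 7, 8}  B4 = {5, 6, 7}  B5 = {5, 6, 9}  B6 = {0, 6, 9}  B7 = {0, 1, 6}  B8 = {1, 3, 6}
Tree: B1–B2, B2–B3, B3–B4, B4–B5, B5–B6, B6–B7, B7–B8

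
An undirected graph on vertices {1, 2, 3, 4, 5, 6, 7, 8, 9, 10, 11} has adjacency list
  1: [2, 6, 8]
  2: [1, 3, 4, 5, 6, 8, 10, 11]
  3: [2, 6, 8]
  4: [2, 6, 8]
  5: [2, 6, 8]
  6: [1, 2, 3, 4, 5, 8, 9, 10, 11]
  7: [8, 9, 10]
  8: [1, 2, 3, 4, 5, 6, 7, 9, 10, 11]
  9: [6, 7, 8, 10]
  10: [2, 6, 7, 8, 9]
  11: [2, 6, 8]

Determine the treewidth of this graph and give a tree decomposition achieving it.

The largest bag has 4 vertices, giving width 3; this decomposition certifies tw(G) ≤ 3. Conversely, {6, 8, 9, 10} is a clique of size 4, and the vertices of any clique must share a bag in every tree decomposition; so some bag has ≥ 4 vertices and tw(G) ≥ 3. Hence tw(G) = 3 exactly.

Treewidth 3.
Bags: B1 = {1, 2, 6, 8}  B2 = {2, 6, 8, 10}  B3 = {6, 8, 9, 10}  B4 = {2, 6, 8, 11}  B5 = {2, 3, 6, 8}  B6 = {2, 5, 6, 8}  B7 = {7, 8, 9, 10}  B8 = {2, 4, 6, 8}
Tree: B1–B2, B2–B3, B1–B4, B4–B5, B2–B6, B3–B7, B1–B8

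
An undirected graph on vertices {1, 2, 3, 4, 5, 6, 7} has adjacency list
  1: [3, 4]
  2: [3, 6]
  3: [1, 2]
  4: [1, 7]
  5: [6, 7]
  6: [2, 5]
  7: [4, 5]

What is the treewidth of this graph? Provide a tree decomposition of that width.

Treewidth 2.
One such decomposition:
Bags: B1 = {2, 5, 6}  B2 = {2, 5, 7}  B3 = {2, 4, 7}  B4 = {1, 2, 4}  B5 = {1, 2, 3}
Tree: B1–B2, B2–B3, B3–B4, B4–B5

Each bag holds 3 vertices, so the decomposition has width 2, which upper-bounds the treewidth. The edges 2–6–5–7–4–1–3–2 form a cycle, so G is not a tree and its treewidth is at least 2. Combining the bounds, tw(G) = 2.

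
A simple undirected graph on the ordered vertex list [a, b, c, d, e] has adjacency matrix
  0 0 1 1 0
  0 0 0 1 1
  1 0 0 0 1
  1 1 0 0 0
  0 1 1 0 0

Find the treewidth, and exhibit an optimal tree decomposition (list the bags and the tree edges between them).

Treewidth 2.
One such decomposition:
Bags: B1 = {a, b, d}  B2 = {a, b, e}  B3 = {a, c, e}
Tree: B1–B2, B2–B3

Each bag holds 3 vertices, so the decomposition has width 2, which upper-bounds the treewidth. The edges a–d–b–e–c–a form a cycle, so G is not a tree and its treewidth is at least 2. Combining the bounds, tw(G) = 2.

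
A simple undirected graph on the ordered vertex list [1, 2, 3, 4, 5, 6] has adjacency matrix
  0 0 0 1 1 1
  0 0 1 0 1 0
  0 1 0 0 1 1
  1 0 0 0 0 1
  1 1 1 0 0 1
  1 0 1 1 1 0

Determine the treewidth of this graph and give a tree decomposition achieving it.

The largest bag has 3 vertices, giving width 2; this decomposition certifies tw(G) ≤ 2. For the lower bound, the 3 vertices {1, 4, 6} are pairwise adjacent, and any tree decomposition puts a clique entirely inside one bag — forcing width ≥ 2. Hence tw(G) = 2 exactly.

Treewidth 2.
Bags: B1 = {3, 5, 6}  B2 = {1, 5, 6}  B3 = {1, 4, 6}  B4 = {2, 3, 5}
Tree: B1–B2, B2–B3, B1–B4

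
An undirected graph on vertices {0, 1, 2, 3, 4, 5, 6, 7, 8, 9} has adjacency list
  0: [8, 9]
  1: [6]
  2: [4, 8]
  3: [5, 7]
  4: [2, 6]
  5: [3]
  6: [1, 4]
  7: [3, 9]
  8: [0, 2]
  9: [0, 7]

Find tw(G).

A width-1 tree decomposition is:
Bags: B1 = {3, 5}  B2 = {3, 7}  B3 = {7, 9}  B4 = {0, 9}  B5 = {0, 8}  B6 = {2, 8}  B7 = {2, 4}  B8 = {4, 6}  B9 = {1, 6}
Tree: B1–B2, B2–B3, B3–B4, B4–B5, B5–B6, B6–B7, B7–B8, B8–B9
Each bag holds 2 vertices, so the decomposition has width 1, which upper-bounds the treewidth. Any graph with an edge has treewidth ≥ 1, and G has the edge 5–3. Combining the bounds, tw(G) = 1.

1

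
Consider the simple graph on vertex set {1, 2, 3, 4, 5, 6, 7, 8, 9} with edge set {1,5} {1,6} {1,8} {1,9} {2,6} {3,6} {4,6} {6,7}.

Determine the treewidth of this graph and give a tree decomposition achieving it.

The largest bag has 2 vertices, giving width 1; this decomposition certifies tw(G) ≤ 1. G has an edge, so its treewidth is at least 1. Combining the bounds, tw(G) = 1.

Treewidth 1.
One optimal decomposition is:
Bags: B1 = {6, 7}  B2 = {1, 6}  B3 = {1, 8}  B4 = {4, 6}  B5 = {3, 6}  B6 = {2, 6}  B7 = {1, 9}  B8 = {1, 5}
Tree: B1–B2, B2–B3, B1–B4, B1–B5, B2–B6, B3–B7, B2–B8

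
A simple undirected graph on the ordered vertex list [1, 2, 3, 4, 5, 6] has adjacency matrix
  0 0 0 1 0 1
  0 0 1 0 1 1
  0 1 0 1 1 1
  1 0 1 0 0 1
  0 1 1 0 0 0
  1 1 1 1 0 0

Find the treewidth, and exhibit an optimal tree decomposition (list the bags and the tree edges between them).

Each bag holds 3 vertices, so the decomposition has width 2, which upper-bounds the treewidth. For the lower bound, the 3 vertices {1, 4, 6} are pairwise adjacent, and any tree decomposition puts a clique entirely inside one bag — forcing width ≥ 2. Combining the bounds, tw(G) = 2.

Treewidth 2.
Bags: B1 = {2, 3, 6}  B2 = {2, 3, 5}  B3 = {3, 4, 6}  B4 = {1, 4, 6}
Tree: B1–B2, B1–B3, B3–B4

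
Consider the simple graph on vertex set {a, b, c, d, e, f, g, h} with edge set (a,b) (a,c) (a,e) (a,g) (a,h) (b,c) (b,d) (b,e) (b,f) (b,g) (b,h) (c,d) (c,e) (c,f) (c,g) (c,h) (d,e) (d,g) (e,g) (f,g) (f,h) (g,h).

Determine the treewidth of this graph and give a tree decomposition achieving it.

The largest bag has 5 vertices, giving width 4; this decomposition certifies tw(G) ≤ 4. On the other hand G contains the 5-clique {b, c, d, e, g}. A clique must lie in a single bag of any decomposition, so no decomposition can have width below 4. The upper and lower bounds meet at 4, so that is the treewidth.

Treewidth 4.
One optimal decomposition is:
Bags: B1 = {a, b, c, e, g}  B2 = {b, c, d, e, g}  B3 = {a, b, c, g, h}  B4 = {b, c, f, g, h}
Tree: B1–B2, B1–B3, B3–B4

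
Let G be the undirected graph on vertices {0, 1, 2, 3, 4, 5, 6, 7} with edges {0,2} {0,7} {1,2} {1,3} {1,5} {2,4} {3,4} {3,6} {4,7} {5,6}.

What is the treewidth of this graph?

A width-2 tree decomposition is:
Bags: B1 = {0, 2, 7}  B2 = {2, 4, 7}  B3 = {1, 2, 4}  B4 = {1, 3, 4}  B5 = {1, 3, 5}  B6 = {3, 5, 6}
Tree: B1–B2, B2–B3, B3–B4, B4–B5, B5–B6
The largest bag has 3 vertices, giving width 2; this decomposition certifies tw(G) ≤ 2. Since 0–7–4–2–0 is a cycle in G, G is not acyclic. Forests are exactly the graphs of treewidth ≤ 1, so tw(G) ≥ 2. The upper and lower bounds meet at 2, so that is the treewidth.

2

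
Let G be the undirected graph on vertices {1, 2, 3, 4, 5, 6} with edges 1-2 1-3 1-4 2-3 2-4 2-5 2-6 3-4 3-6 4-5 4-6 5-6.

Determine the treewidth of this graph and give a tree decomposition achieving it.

Each bag holds 4 vertices, so the decomposition has width 3, which upper-bounds the treewidth. For the lower bound, the 4 vertices {1, 2, 3, 4} are pairwise adjacent, and any tree decomposition puts a clique entirely inside one bag — forcing width ≥ 3. Hence tw(G) = 3 exactly.

Treewidth 3.
One such decomposition:
Bags: B1 = {2, 3, 4, 6}  B2 = {2, 4, 5, 6}  B3 = {1, 2, 3, 4}
Tree: B1–B2, B1–B3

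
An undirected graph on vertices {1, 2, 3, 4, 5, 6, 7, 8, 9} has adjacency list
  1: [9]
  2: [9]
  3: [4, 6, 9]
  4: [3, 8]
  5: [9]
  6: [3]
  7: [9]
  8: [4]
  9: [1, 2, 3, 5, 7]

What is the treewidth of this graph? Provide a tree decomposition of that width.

Every bag has size at most 2, so the width is 2 − 1 = 1 and tw(G) ≤ 1. G has an edge, so its treewidth is at least 1. Therefore the treewidth is 1.

Treewidth 1.
One such decomposition:
Bags: B1 = {1, 9}  B2 = {3, 9}  B3 = {5, 9}  B4 = {2, 9}  B5 = {3, 4}  B6 = {7, 9}  B7 = {4, 8}  B8 = {3, 6}
Tree: B1–B2, B1–B3, B3–B4, B2–B5, B1–B6, B5–B7, B5–B8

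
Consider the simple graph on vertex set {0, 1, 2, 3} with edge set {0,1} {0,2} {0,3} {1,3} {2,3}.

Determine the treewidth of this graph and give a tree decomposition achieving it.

Treewidth 2.
One such decomposition:
Bags: B1 = {0, 1, 3}  B2 = {0, 2, 3}
Tree: B1–B2

The largest bag has 3 vertices, giving width 2; this decomposition certifies tw(G) ≤ 2. For the lower bound, the 3 vertices {0, 1, 3} are pairwise adjacent, and any tree decomposition puts a clique entirely inside one bag — forcing width ≥ 2. Combining the bounds, tw(G) = 2.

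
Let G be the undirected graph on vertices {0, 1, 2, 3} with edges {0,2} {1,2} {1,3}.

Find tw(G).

1

A width-1 tree decomposition is:
Bags: B1 = {1, 2}  B2 = {0, 2}  B3 = {1, 3}
Tree: B1–B2, B1–B3
The largest bag has 2 vertices, giving width 1; this decomposition certifies tw(G) ≤ 1. Since G has at least one edge (e.g. 2–1), it is not an edgeless graph, so tw(G) ≥ 1. Therefore the treewidth is 1.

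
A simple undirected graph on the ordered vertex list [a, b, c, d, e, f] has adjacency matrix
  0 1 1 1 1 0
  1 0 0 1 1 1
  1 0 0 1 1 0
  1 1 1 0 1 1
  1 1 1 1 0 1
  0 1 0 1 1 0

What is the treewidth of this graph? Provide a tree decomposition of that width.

Treewidth 3.
One such decomposition:
Bags: B1 = {b, d, e, f}  B2 = {a, b, d, e}  B3 = {a, c, d, e}
Tree: B1–B2, B2–B3

The largest bag has 4 vertices, giving width 3; this decomposition certifies tw(G) ≤ 3. For the lower bound, the 4 vertices {b, d, e, f} are pairwise adjacent, and any tree decomposition puts a clique entirely inside one bag — forcing width ≥ 3. Therefore the treewidth is 3.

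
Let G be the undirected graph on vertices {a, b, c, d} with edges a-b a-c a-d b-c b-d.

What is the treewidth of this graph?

A width-2 tree decomposition is:
Bags: B1 = {a, b, c}  B2 = {a, b, d}
Tree: B1–B2
Every bag has size at most 3, so the width is 3 − 1 = 2 and tw(G) ≤ 2. On the other hand G contains the 3-clique {a, b, d}. A clique must lie in a single bag of any decomposition, so no decomposition can have width below 2. The upper and lower bounds meet at 2, so that is the treewidth.

2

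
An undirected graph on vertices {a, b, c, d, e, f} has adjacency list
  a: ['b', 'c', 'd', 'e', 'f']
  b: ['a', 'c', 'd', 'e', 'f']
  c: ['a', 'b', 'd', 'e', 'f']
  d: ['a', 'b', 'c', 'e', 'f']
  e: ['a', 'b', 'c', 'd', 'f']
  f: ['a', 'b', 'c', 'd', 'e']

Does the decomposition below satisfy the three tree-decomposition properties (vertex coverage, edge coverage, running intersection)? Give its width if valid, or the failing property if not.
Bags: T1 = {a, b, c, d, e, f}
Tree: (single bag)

Yes; width 5.

Every vertex of G appears in some bag (union = {a, b, c, d, e, f}); every edge is covered by a bag; and for each vertex v the set of bags containing v is connected in the bag tree. The decomposition is therefore valid. The largest bag has 6 vertices, so the width is 5.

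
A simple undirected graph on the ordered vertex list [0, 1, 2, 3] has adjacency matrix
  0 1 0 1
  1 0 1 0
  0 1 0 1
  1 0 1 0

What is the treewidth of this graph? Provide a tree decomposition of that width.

Treewidth 2.
Bags: B1 = {0, 1, 2}  B2 = {0, 2, 3}
Tree: B1–B2

Each bag holds 3 vertices, so the decomposition has width 2, which upper-bounds the treewidth. Since 0–1–2–3–0 is a cycle in G, G is not acyclic. Forests are exactly the graphs of treewidth ≤ 1, so tw(G) ≥ 2. Therefore the treewidth is 2.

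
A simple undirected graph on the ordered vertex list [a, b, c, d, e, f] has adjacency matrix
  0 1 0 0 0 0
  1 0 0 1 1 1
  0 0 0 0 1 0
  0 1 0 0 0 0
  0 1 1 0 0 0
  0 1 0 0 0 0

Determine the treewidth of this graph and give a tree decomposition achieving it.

Treewidth 1.
Bags: B1 = {b, e}  B2 = {c, e}  B3 = {b, d}  B4 = {b, f}  B5 = {a, b}
Tree: B1–B2, B1–B3, B1–B4, B4–B5

Every bag has size at most 2, so the width is 2 − 1 = 1 and tw(G) ≤ 1. Since G has at least one edge (e.g. b–e), it is not an edgeless graph, so tw(G) ≥ 1. Combining the bounds, tw(G) = 1.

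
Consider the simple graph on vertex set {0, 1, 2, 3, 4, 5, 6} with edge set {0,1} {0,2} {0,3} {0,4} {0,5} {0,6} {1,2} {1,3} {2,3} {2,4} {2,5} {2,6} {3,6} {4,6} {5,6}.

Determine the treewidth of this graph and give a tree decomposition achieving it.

The largest bag has 4 vertices, giving width 3; this decomposition certifies tw(G) ≤ 3. On the other hand G contains the 4-clique {0, 1, 2, 3}. A clique must lie in a single bag of any decomposition, so no decomposition can have width below 3. Therefore the treewidth is 3.

Treewidth 3.
One such decomposition:
Bags: B1 = {0, 2, 3, 6}  B2 = {0, 2, 5, 6}  B3 = {0, 2, 4, 6}  B4 = {0, 1, 2, 3}
Tree: B1–B2, B1–B3, B1–B4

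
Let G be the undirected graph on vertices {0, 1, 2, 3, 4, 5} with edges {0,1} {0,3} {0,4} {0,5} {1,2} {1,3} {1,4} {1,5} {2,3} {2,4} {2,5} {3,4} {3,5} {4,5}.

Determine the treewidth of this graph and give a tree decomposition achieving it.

Treewidth 4.
One optimal decomposition is:
Bags: B1 = {0, 1, 3, 4, 5}  B2 = {1, 2, 3, 4, 5}
Tree: B1–B2

Each bag holds 5 vertices, so the decomposition has width 4, which upper-bounds the treewidth. For the lower bound, the 5 vertices {0, 1, 3, 4, 5} are pairwise adjacent, and any tree decomposition puts a clique entirely inside one bag — forcing width ≥ 4. Combining the bounds, tw(G) = 4.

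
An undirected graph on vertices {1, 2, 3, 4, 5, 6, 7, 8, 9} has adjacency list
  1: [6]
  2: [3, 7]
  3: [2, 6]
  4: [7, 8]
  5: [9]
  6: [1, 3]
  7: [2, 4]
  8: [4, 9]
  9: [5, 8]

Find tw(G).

A width-1 tree decomposition is:
Bags: B1 = {5, 9}  B2 = {8, 9}  B3 = {4, 8}  B4 = {4, 7}  B5 = {2, 7}  B6 = {2, 3}  B7 = {3, 6}  B8 = {1, 6}
Tree: B1–B2, B2–B3, B3–B4, B4–B5, B5–B6, B6–B7, B7–B8
The largest bag has 2 vertices, giving width 1; this decomposition certifies tw(G) ≤ 1. G has an edge, so its treewidth is at least 1. Combining the bounds, tw(G) = 1.

1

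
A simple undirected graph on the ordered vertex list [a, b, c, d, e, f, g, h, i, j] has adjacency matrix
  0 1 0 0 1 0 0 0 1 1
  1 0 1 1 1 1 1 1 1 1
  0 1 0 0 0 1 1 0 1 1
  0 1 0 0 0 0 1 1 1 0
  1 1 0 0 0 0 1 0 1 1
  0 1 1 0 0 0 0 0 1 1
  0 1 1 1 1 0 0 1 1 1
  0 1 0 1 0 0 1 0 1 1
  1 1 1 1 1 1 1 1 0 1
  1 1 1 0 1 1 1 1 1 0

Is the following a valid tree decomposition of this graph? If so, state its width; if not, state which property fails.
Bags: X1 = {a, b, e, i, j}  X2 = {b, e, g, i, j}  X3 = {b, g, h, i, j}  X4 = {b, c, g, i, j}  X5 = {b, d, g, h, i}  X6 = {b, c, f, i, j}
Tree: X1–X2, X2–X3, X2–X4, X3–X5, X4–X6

Vertex coverage: the bags together contain {a, b, c, d, e, f, g, h, i, j}, the full vertex set. Edge coverage: each edge of G has both endpoints in at least one bag. Running intersection: for every vertex, the bags containing it form a connected subtree. All three properties hold, so this is a valid tree decomposition of width max|bag| − 1 = 4, and hence tw(G) ≤ 4.

Yes; width 4.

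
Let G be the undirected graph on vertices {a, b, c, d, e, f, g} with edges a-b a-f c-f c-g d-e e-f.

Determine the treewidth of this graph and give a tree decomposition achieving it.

The largest bag has 2 vertices, giving width 1; this decomposition certifies tw(G) ≤ 1. G has an edge, so its treewidth is at least 1. Hence tw(G) = 1 exactly.

Treewidth 1.
One optimal decomposition is:
Bags: B1 = {a, b}  B2 = {a, f}  B3 = {e, f}  B4 = {c, f}  B5 = {c, g}  B6 = {d, e}
Tree: B1–B2, B2–B3, B2–B4, B4–B5, B3–B6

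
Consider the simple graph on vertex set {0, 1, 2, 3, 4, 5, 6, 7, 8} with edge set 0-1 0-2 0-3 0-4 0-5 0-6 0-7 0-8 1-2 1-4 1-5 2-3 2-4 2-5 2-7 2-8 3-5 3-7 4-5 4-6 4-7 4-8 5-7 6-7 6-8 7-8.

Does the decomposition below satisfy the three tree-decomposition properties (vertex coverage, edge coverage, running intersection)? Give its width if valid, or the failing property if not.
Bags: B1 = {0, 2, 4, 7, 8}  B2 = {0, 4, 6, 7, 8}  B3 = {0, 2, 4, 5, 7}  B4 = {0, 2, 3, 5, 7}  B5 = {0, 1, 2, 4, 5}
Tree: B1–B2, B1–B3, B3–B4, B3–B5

Checking the three conditions: (i) the bags cover all of {0, 1, 2, 3, 4, 5, 6, 7, 8}; (ii) for each edge, some bag contains both endpoints; (iii) the bags containing any fixed vertex form a subtree. All hold, so the decomposition is valid with width 5 − 1 = 4.

Yes; width 4.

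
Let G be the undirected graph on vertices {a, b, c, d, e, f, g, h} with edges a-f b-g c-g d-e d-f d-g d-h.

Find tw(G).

A width-1 tree decomposition is:
Bags: B1 = {d, h}  B2 = {d, g}  B3 = {c, g}  B4 = {b, g}  B5 = {d, e}  B6 = {d, f}  B7 = {a, f}
Tree: B1–B2, B2–B3, B3–B4, B1–B5, B1–B6, B6–B7
Each bag holds 2 vertices, so the decomposition has width 1, which upper-bounds the treewidth. G has an edge, so its treewidth is at least 1. Combining the bounds, tw(G) = 1.

1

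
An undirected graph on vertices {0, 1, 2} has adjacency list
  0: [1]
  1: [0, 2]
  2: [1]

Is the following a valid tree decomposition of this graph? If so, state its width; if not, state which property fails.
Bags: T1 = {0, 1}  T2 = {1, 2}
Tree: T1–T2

Yes; width 1.

Checking the three conditions: (i) the bags cover all of {0, 1, 2}; (ii) for each edge, some bag contains both endpoints; (iii) the bags containing any fixed vertex form a subtree. All hold, so the decomposition is valid with width 2 − 1 = 1.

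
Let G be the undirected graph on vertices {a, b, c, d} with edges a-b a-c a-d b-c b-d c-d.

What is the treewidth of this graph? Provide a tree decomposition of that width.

A single bag containing all 4 vertices is trivially a valid decomposition of width 3. For the lower bound, the 4 vertices {a, b, c, d} are pairwise adjacent, and any tree decomposition puts a clique entirely inside one bag — forcing width ≥ 3. Hence tw(G) = 3 exactly.

Treewidth 3.
Bags: B1 = {a, b, c, d}
Tree: (single bag)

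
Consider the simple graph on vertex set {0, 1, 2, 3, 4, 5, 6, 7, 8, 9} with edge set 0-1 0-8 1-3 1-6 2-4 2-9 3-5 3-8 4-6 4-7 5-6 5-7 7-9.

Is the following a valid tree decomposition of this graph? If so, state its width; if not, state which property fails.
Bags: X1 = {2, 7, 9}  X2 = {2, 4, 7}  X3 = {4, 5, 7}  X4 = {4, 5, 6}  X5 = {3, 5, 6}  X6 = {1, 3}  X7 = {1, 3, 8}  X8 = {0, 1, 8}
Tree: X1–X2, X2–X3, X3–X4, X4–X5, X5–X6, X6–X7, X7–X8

A tree decomposition must satisfy three properties: every vertex lies in some bag; for every edge, both endpoints lie together in some bag; and for every vertex, the bags containing it form a connected subtree. Here edge (6,1) lies in no bag, so the decomposition is invalid.

No — edge (6,1) lies in no bag.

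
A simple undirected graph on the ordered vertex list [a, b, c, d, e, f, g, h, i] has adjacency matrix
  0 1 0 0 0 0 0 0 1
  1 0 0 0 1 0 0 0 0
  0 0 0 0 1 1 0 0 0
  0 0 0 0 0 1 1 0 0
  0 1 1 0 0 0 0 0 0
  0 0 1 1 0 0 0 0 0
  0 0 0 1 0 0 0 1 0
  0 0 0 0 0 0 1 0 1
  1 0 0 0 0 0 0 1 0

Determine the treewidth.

A width-2 tree decomposition is:
Bags: B1 = {a, b, i}  B2 = {b, h, i}  B3 = {b, g, h}  B4 = {b, d, g}  B5 = {b, d, f}  B6 = {b, c, f}  B7 = {b, c, e}
Tree: B1–B2, B2–B3, B3–B4, B4–B5, B5–B6, B6–B7
Each bag holds 3 vertices, so the decomposition has width 2, which upper-bounds the treewidth. The edges b–a–i–h–g–d–f–c–e–b form a cycle, so G is not a tree and its treewidth is at least 2. Combining the bounds, tw(G) = 2.

2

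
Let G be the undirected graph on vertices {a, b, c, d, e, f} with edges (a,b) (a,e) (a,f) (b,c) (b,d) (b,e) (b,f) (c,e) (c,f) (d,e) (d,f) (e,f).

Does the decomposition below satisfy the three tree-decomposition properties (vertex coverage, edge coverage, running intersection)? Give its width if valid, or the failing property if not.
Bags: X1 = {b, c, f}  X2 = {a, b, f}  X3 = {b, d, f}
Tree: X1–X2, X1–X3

A tree decomposition must satisfy three properties: every vertex lies in some bag; for every edge, both endpoints lie together in some bag; and for every vertex, the bags containing it form a connected subtree. Here vertex e appears in no bag, so the decomposition is invalid.

No — vertex e appears in no bag.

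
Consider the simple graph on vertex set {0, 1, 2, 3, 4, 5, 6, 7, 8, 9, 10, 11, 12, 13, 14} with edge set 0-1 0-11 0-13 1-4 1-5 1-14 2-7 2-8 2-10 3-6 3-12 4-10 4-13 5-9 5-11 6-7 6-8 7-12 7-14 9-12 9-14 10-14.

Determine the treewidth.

A width-3 tree decomposition is:
Bags: B1 = {3, 6, 8, 12}  B2 = {6, 7, 8, 12}  B3 = {2, 7, 8, 12}  B4 = {2, 7, 9, 12}  B5 = {2, 7, 9, 14}  B6 = {2, 9, 10, 14}  B7 = {5, 9, 10, 14}  B8 = {1, 5, 10, 14}  B9 = {1, 4, 5, 10}  B10 = {1, 4, 5, 11}  B11 = {0, 1, 4, 11}  B12 = {0, 4, 11, 13}
Tree: B1–B2, B2–B3, B3–B4, B4–B5, B5–B6, B6–B7, B7–B8, B8–B9, B9–B10, B10–B11, B11–B12
Each bag holds 4 vertices, so the decomposition has width 3, which upper-bounds the treewidth. For the lower bound: the 4 vertex sets {3,6,8}, {12}, {7}, {2,9,10,14} are disjoint, each induces a connected subgraph, and every pair is joined by at least one edge of G. Contracting each set to a single vertex therefore yields K_{4} as a minor, and since treewidth is minor-monotone, tw(G) ≥ tw(K_{4}) = 3. Combining the bounds, tw(G) = 3.

3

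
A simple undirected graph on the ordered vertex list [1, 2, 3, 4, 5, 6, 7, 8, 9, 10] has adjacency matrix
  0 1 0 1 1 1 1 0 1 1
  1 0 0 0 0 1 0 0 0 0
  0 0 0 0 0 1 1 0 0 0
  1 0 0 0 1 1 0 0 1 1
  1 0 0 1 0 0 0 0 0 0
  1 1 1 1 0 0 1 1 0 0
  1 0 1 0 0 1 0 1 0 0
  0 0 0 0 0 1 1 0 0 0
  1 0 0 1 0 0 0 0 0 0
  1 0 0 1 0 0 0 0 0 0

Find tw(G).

A width-2 tree decomposition is:
Bags: B1 = {1, 4, 6}  B2 = {1, 6, 7}  B3 = {1, 4, 9}  B4 = {1, 4, 5}  B5 = {1, 2, 6}  B6 = {6, 7, 8}  B7 = {3, 6, 7}  B8 = {1, 4, 10}
Tree: B1–B2, B1–B3, B3–B4, B2–B5, B2–B6, B6–B7, B4–B8
Each bag holds 3 vertices, so the decomposition has width 2, which upper-bounds the treewidth. For the lower bound, the 3 vertices {6, 7, 8} are pairwise adjacent, and any tree decomposition puts a clique entirely inside one bag — forcing width ≥ 2. The upper and lower bounds meet at 2, so that is the treewidth.

2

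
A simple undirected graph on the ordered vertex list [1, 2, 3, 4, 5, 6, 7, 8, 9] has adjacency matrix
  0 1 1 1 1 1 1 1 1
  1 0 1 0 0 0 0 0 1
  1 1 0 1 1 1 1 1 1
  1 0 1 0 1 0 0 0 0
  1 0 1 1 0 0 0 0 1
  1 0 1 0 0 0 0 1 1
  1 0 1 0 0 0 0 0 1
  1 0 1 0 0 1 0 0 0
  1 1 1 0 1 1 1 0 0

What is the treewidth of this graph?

3

A width-3 tree decomposition is:
Bags: B1 = {1, 3, 7, 9}  B2 = {1, 3, 5, 9}  B3 = {1, 2, 3, 9}  B4 = {1, 3, 6, 9}  B5 = {1, 3, 4, 5}  B6 = {1, 3, 6, 8}
Tree: B1–B2, B1–B3, B1–B4, B2–B5, B4–B6
Each bag holds 4 vertices, so the decomposition has width 3, which upper-bounds the treewidth. For the lower bound, the 4 vertices {1, 3, 6, 8} are pairwise adjacent, and any tree decomposition puts a clique entirely inside one bag — forcing width ≥ 3. Hence tw(G) = 3 exactly.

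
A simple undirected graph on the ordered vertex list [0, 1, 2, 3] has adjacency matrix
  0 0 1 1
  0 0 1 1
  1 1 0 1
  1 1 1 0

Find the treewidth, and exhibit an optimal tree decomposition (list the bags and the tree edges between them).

The largest bag has 3 vertices, giving width 2; this decomposition certifies tw(G) ≤ 2. On the other hand G contains the 3-clique {0, 2, 3}. A clique must lie in a single bag of any decomposition, so no decomposition can have width below 2. Hence tw(G) = 2 exactly.

Treewidth 2.
Bags: B1 = {0, 2, 3}  B2 = {1, 2, 3}
Tree: B1–B2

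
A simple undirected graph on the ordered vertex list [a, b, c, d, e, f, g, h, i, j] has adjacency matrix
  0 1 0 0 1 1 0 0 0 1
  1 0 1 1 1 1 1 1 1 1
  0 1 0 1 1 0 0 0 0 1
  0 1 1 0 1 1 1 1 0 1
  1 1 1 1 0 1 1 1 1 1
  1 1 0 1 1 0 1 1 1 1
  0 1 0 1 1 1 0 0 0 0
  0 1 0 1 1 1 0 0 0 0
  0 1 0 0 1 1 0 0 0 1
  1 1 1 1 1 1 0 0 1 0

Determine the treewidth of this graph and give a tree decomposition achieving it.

Treewidth 4.
Bags: B1 = {b, d, e, f, j}  B2 = {b, d, e, f, g}  B3 = {a, b, e, f, j}  B4 = {b, c, d, e, j}  B5 = {b, d, e, f, h}  B6 = {b, e, f, i, j}
Tree: B1–B2, B1–B3, B1–B4, B2–B5, B1–B6

The largest bag has 5 vertices, giving width 4; this decomposition certifies tw(G) ≤ 4. On the other hand G contains the 5-clique {b, c, d, e, j}. A clique must lie in a single bag of any decomposition, so no decomposition can have width below 4. The upper and lower bounds meet at 4, so that is the treewidth.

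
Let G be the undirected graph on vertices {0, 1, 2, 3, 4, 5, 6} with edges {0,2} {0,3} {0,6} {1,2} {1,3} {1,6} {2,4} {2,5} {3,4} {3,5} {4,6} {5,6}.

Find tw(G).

A width-3 tree decomposition is:
Bags: B1 = {2, 3, 4, 6}  B2 = {2, 3, 5, 6}  B3 = {0, 2, 3, 6}  B4 = {1, 2, 3, 6}
Tree: B1–B2, B2–B3, B3–B4
Every bag has size at most 4, so the width is 4 − 1 = 3 and tw(G) ≤ 3. For the lower bound: the 4 vertex sets {2,4}, {3,5}, {6}, {0} are disjoint, each induces a connected subgraph, and every pair is joined by at least one edge of G. Contracting each set to a single vertex therefore yields K_{4} as a minor, and since treewidth is minor-monotone, tw(G) ≥ tw(K_{4}) = 3. Therefore the treewidth is 3.

3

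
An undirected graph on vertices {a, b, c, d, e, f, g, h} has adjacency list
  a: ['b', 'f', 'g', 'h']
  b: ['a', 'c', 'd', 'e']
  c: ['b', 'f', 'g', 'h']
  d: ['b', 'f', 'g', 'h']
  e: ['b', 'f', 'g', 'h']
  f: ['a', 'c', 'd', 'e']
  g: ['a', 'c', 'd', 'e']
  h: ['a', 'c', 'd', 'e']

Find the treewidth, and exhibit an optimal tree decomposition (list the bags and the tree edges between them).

Treewidth 4.
Bags: B1 = {a, b, f, g, h}  B2 = {b, c, f, g, h}  B3 = {b, d, f, g, h}  B4 = {b, e, f, g, h}
Tree: B1–B2, B2–B3, B3–B4

The largest bag has 5 vertices, giving width 4; this decomposition certifies tw(G) ≤ 4. For the lower bound: the 5 vertex sets {a,g}, {c,h}, {d,f}, {b}, {e} are disjoint, each induces a connected subgraph, and every pair is joined by at least one edge of G. Contracting each set to a single vertex therefore yields K_{5} as a minor, and since treewidth is minor-monotone, tw(G) ≥ tw(K_{5}) = 4. The upper and lower bounds meet at 4, so that is the treewidth.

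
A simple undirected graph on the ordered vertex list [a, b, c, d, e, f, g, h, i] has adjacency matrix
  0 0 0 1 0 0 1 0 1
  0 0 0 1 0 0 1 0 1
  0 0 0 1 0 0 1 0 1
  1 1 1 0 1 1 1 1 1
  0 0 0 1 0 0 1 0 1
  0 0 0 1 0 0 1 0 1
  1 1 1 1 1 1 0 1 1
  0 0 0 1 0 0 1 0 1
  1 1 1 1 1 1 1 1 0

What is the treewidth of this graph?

A width-3 tree decomposition is:
Bags: B1 = {b, d, g, i}  B2 = {d, g, h, i}  B3 = {d, f, g, i}  B4 = {d, e, g, i}  B5 = {a, d, g, i}  B6 = {c, d, g, i}
Tree: B1–B2, B1–B3, B1–B4, B4–B5, B1–B6
The largest bag has 4 vertices, giving width 3; this decomposition certifies tw(G) ≤ 3. Conversely, {d, f, g, i} is a clique of size 4, and the vertices of any clique must share a bag in every tree decomposition; so some bag has ≥ 4 vertices and tw(G) ≥ 3. The upper and lower bounds meet at 3, so that is the treewidth.

3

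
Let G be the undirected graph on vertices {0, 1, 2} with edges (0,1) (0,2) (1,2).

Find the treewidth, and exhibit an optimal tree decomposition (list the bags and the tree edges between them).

Treewidth 2.
Bags: B1 = {0, 1, 2}
Tree: (single bag)

With just one bag of size 3, the width is 3 − 1 = 2, so tw(G) ≤ 2. For the lower bound, the 3 vertices {0, 1, 2} are pairwise adjacent, and any tree decomposition puts a clique entirely inside one bag — forcing width ≥ 2. Hence tw(G) = 2 exactly.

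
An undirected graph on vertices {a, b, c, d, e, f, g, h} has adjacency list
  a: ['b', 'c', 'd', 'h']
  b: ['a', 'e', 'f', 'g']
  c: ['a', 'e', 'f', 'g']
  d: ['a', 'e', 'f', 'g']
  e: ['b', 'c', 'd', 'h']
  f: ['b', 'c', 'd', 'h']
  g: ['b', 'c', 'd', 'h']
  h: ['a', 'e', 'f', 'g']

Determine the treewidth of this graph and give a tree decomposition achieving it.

Every bag has size at most 5, so the width is 5 − 1 = 4 and tw(G) ≤ 4. For the lower bound: the 5 vertex sets {d,g}, {e,h}, {c,f}, {a}, {b} are disjoint, each induces a connected subgraph, and every pair is joined by at least one edge of G. Contracting each set to a single vertex therefore yields K_{5} as a minor, and since treewidth is minor-monotone, tw(G) ≥ tw(K_{5}) = 4. The upper and lower bounds meet at 4, so that is the treewidth.

Treewidth 4.
Bags: B1 = {a, d, e, f, g}  B2 = {a, e, f, g, h}  B3 = {a, c, e, f, g}  B4 = {a, b, e, f, g}
Tree: B1–B2, B2–B3, B3–B4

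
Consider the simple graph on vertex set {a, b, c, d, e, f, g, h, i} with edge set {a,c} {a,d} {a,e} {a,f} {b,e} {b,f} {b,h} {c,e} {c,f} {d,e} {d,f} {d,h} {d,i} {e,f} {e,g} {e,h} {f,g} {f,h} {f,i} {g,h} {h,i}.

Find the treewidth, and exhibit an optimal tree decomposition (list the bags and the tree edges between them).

Treewidth 3.
One optimal decomposition is:
Bags: B1 = {b, e, f, h}  B2 = {d, e, f, h}  B3 = {a, d, e, f}  B4 = {e, f, g, h}  B5 = {a, c, e, f}  B6 = {d, f, h, i}
Tree: B1–B2, B2–B3, B2–B4, B3–B5, B2–B6

Each bag holds 4 vertices, so the decomposition has width 3, which upper-bounds the treewidth. For the lower bound, the 4 vertices {d, e, f, h} are pairwise adjacent, and any tree decomposition puts a clique entirely inside one bag — forcing width ≥ 3. The upper and lower bounds meet at 3, so that is the treewidth.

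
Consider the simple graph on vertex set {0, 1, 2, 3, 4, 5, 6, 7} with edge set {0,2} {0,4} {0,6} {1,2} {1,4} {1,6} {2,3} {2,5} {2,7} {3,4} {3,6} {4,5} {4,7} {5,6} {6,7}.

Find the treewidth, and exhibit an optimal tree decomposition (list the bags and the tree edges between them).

Treewidth 3.
One optimal decomposition is:
Bags: B1 = {1, 2, 4, 6}  B2 = {2, 3, 4, 6}  B3 = {2, 4, 5, 6}  B4 = {2, 4, 6, 7}  B5 = {0, 2, 4, 6}
Tree: B1–B2, B2–B3, B3–B4, B4–B5

The largest bag has 4 vertices, giving width 3; this decomposition certifies tw(G) ≤ 3. For the lower bound: the 4 vertex sets {1,2}, {3,4}, {6}, {5} are disjoint, each induces a connected subgraph, and every pair is joined by at least one edge of G. Contracting each set to a single vertex therefore yields K_{4} as a minor, and since treewidth is minor-monotone, tw(G) ≥ tw(K_{4}) = 3. Combining the bounds, tw(G) = 3.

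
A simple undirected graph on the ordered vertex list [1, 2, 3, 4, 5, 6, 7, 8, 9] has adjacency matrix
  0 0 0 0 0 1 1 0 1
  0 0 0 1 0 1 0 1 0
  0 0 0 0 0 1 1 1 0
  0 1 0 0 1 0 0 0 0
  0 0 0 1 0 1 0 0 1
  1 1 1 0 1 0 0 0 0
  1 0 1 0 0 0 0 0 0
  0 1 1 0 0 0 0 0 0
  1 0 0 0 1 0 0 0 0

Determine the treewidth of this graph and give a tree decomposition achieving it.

Every bag has size at most 4, so the width is 4 − 1 = 3 and tw(G) ≤ 3. For the lower bound: the 4 vertex sets {4,5,9}, {1}, {6}, {2,3,7,8} are disjoint, each induces a connected subgraph, and every pair is joined by at least one edge of G. Contracting each set to a single vertex therefore yields K_{4} as a minor, and since treewidth is minor-monotone, tw(G) ≥ tw(K_{4}) = 3. Hence tw(G) = 3 exactly.

Treewidth 3.
Bags: B1 = {1, 4, 5, 9}  B2 = {1, 4, 5, 6}  B3 = {1, 2, 4, 6}  B4 = {1, 2, 6, 7}  B5 = {2, 3, 6, 7}  B6 = {2, 3, 7, 8}
Tree: B1–B2, B2–B3, B3–B4, B4–B5, B5–B6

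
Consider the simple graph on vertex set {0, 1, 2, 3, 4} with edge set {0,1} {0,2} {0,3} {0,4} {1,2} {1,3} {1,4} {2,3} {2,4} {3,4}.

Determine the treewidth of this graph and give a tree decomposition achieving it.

Treewidth 4.
One such decomposition:
Bags: B1 = {0, 1, 2, 3, 4}
Tree: (single bag)

With just one bag of size 5, the width is 5 − 1 = 4, so tw(G) ≤ 4. Conversely, {0, 1, 2, 3, 4} is a clique of size 5, and the vertices of any clique must share a bag in every tree decomposition; so some bag has ≥ 5 vertices and tw(G) ≥ 4. The upper and lower bounds meet at 4, so that is the treewidth.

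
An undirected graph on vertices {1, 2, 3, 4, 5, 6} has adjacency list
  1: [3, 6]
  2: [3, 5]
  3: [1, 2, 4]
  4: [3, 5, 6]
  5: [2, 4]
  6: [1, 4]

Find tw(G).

2

A width-2 tree decomposition is:
Bags: B1 = {2, 3, 5}  B2 = {3, 4, 5}  B3 = {1, 3, 4}  B4 = {1, 4, 6}
Tree: B1–B2, B2–B3, B3–B4
Every bag has size at most 3, so the width is 3 − 1 = 2 and tw(G) ≤ 2. The edges 2–5–4–3–2 form a cycle, so G is not a tree and its treewidth is at least 2. The upper and lower bounds meet at 2, so that is the treewidth.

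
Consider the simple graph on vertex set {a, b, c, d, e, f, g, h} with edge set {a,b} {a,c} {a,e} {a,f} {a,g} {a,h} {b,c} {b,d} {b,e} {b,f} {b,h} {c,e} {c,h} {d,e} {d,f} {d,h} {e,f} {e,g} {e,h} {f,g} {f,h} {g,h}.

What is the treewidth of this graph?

4

A width-4 tree decomposition is:
Bags: B1 = {a, e, f, g, h}  B2 = {a, b, e, f, h}  B3 = {a, b, c, e, h}  B4 = {b, d, e, f, h}
Tree: B1–B2, B2–B3, B2–B4
The largest bag has 5 vertices, giving width 4; this decomposition certifies tw(G) ≤ 4. On the other hand G contains the 5-clique {a, b, c, e, h}. A clique must lie in a single bag of any decomposition, so no decomposition can have width below 4. The upper and lower bounds meet at 4, so that is the treewidth.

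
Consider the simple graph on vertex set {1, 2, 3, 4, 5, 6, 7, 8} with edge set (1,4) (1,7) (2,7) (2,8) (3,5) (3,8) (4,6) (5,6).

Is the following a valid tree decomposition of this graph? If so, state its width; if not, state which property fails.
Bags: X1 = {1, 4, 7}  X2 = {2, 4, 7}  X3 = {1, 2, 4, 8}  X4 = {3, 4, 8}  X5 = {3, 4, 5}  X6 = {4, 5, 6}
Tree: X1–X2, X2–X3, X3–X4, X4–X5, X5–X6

A tree decomposition must satisfy three properties: every vertex lies in some bag; for every edge, both endpoints lie together in some bag; and for every vertex, the bags containing it form a connected subtree. Here bags containing vertex 1 are not connected in the tree, so the decomposition is invalid.

No — bags containing vertex 1 are not connected in the tree.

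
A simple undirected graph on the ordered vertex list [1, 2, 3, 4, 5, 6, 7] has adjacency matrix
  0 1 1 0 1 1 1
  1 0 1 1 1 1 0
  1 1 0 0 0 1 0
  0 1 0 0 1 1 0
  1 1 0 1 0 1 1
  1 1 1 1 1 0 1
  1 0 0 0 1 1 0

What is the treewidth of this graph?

3

A width-3 tree decomposition is:
Bags: B1 = {2, 4, 5, 6}  B2 = {1, 2, 5, 6}  B3 = {1, 5, 6, 7}  B4 = {1, 2, 3, 6}
Tree: B1–B2, B2–B3, B2–B4
The largest bag has 4 vertices, giving width 3; this decomposition certifies tw(G) ≤ 3. Conversely, {1, 2, 3, 6} is a clique of size 4, and the vertices of any clique must share a bag in every tree decomposition; so some bag has ≥ 4 vertices and tw(G) ≥ 3. Therefore the treewidth is 3.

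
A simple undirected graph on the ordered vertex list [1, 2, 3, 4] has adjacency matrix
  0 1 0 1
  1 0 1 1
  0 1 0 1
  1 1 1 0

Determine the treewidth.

2

A width-2 tree decomposition is:
Bags: B1 = {1, 2, 4}  B2 = {2, 3, 4}
Tree: B1–B2
Every bag has size at most 3, so the width is 3 − 1 = 2 and tw(G) ≤ 2. Conversely, {1, 2, 4} is a clique of size 3, and the vertices of any clique must share a bag in every tree decomposition; so some bag has ≥ 3 vertices and tw(G) ≥ 2. Therefore the treewidth is 2.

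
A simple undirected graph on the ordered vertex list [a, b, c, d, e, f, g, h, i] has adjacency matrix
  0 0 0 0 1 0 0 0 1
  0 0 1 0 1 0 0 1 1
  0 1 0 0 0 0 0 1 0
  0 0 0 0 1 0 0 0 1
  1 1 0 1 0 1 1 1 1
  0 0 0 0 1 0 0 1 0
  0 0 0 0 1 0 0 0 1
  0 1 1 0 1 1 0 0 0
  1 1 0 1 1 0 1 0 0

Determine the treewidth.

A width-2 tree decomposition is:
Bags: B1 = {b, e, h}  B2 = {b, e, i}  B3 = {a, e, i}  B4 = {e, f, h}  B5 = {d, e, i}  B6 = {b, c, h}  B7 = {e, g, i}
Tree: B1–B2, B2–B3, B1–B4, B2–B5, B1–B6, B2–B7
The largest bag has 3 vertices, giving width 2; this decomposition certifies tw(G) ≤ 2. On the other hand G contains the 3-clique {e, f, h}. A clique must lie in a single bag of any decomposition, so no decomposition can have width below 2. Therefore the treewidth is 2.

2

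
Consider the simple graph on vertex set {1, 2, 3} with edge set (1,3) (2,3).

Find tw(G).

A width-1 tree decomposition is:
Bags: B1 = {2, 3}  B2 = {1, 3}
Tree: B1–B2
Each bag holds 2 vertices, so the decomposition has width 1, which upper-bounds the treewidth. G has an edge, so its treewidth is at least 1. The upper and lower bounds meet at 1, so that is the treewidth.

1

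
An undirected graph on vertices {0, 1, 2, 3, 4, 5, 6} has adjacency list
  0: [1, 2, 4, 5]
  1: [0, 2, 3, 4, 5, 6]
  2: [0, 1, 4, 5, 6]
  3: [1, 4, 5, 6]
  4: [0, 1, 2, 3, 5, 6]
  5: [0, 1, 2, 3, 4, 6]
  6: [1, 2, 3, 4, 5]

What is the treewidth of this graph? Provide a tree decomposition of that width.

Each bag holds 5 vertices, so the decomposition has width 4, which upper-bounds the treewidth. Conversely, {0, 1, 2, 4, 5} is a clique of size 5, and the vertices of any clique must share a bag in every tree decomposition; so some bag has ≥ 5 vertices and tw(G) ≥ 4. Therefore the treewidth is 4.

Treewidth 4.
One optimal decomposition is:
Bags: B1 = {1, 3, 4, 5, 6}  B2 = {1, 2, 4, 5, 6}  B3 = {0, 1, 2, 4, 5}
Tree: B1–B2, B2–B3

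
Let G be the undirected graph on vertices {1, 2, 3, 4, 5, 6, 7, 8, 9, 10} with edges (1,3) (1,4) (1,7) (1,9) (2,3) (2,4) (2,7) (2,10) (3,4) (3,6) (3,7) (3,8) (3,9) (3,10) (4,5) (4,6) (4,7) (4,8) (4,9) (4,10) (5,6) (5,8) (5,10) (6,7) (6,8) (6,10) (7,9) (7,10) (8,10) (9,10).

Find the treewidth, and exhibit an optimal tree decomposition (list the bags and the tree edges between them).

Treewidth 4.
One optimal decomposition is:
Bags: B1 = {3, 4, 6, 7, 10}  B2 = {3, 4, 7, 9, 10}  B3 = {1, 3, 4, 7, 9}  B4 = {2, 3, 4, 7, 10}  B5 = {3, 4, 6, 8, 10}  B6 = {4, 5, 6, 8, 10}
Tree: B1–B2, B2–B3, B1–B4, B1–B5, B5–B6

Every bag has size at most 5, so the width is 5 − 1 = 4 and tw(G) ≤ 4. Conversely, {3, 4, 6, 8, 10} is a clique of size 5, and the vertices of any clique must share a bag in every tree decomposition; so some bag has ≥ 5 vertices and tw(G) ≥ 4. Therefore the treewidth is 4.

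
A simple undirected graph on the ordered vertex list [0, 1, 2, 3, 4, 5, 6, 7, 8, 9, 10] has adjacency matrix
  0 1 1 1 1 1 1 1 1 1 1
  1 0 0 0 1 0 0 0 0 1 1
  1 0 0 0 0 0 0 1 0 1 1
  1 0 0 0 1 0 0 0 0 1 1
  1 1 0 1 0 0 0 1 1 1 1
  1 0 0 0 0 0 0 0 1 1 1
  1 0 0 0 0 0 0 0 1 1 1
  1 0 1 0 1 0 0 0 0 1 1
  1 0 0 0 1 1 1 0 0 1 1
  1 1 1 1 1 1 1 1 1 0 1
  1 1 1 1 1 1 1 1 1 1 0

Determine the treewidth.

A width-4 tree decomposition is:
Bags: B1 = {0, 2, 7, 9, 10}  B2 = {0, 4, 7, 9, 10}  B3 = {0, 1, 4, 9, 10}  B4 = {0, 4, 8, 9, 10}  B5 = {0, 6, 8, 9, 10}  B6 = {0, 3, 4, 9, 10}  B7 = {0, 5, 8, 9, 10}
Tree: B1–B2, B2–B3, B3–B4, B4–B5, B3–B6, B5–B7
The largest bag has 5 vertices, giving width 4; this decomposition certifies tw(G) ≤ 4. On the other hand G contains the 5-clique {0, 2, 7, 9, 10}. A clique must lie in a single bag of any decomposition, so no decomposition can have width below 4. Hence tw(G) = 4 exactly.

4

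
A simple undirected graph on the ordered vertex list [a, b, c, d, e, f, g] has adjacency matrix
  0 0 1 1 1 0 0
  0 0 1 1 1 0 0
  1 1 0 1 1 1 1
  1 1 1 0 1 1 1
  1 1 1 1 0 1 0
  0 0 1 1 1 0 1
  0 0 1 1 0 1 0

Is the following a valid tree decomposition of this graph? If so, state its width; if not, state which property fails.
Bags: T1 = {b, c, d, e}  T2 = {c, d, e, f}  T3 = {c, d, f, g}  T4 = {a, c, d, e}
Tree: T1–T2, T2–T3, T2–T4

Checking the three conditions: (i) the bags cover all of {a, b, c, d, e, f, g}; (ii) for each edge, some bag contains both endpoints; (iii) the bags containing any fixed vertex form a subtree. All hold, so the decomposition is valid with width 4 − 1 = 3.

Yes; width 3.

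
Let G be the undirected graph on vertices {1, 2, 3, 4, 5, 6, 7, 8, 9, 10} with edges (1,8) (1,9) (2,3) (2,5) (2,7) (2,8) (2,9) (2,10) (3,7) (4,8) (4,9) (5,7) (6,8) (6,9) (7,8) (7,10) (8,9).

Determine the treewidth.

2

A width-2 tree decomposition is:
Bags: B1 = {2, 7, 8}  B2 = {2, 8, 9}  B3 = {2, 7, 10}  B4 = {2, 5, 7}  B5 = {4, 8, 9}  B6 = {1, 8, 9}  B7 = {6, 8, 9}  B8 = {2, 3, 7}
Tree: B1–B2, B1–B3, B1–B4, B2–B5, B2–B6, B2–B7, B1–B8
Each bag holds 3 vertices, so the decomposition has width 2, which upper-bounds the treewidth. On the other hand G contains the 3-clique {1, 8, 9}. A clique must lie in a single bag of any decomposition, so no decomposition can have width below 2. Combining the bounds, tw(G) = 2.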